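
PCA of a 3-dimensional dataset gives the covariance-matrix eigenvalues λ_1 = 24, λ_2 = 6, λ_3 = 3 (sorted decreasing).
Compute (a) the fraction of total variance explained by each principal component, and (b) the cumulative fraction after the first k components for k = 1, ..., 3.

Step 1 — total variance = trace(Sigma) = Σ λ_i = 24 + 6 + 3 = 33.

Step 2 — fraction explained by component i = λ_i / Σ λ:
  PC1: 24/33 = 0.7273
  PC2: 6/33 = 0.1818
  PC3: 3/33 = 0.0909

Step 3 — cumulative fraction after k components = (λ_1 + ... + λ_k) / Σ λ:
  k = 1: 24/33 = 0.7273
  k = 2: (24 + 6)/33 = 30/33 = 0.9091
  k = 3: (24 + 6 + 3)/33 = 33/33 = 1

Summary (fraction, with percent):

explained: PC1 0.7273 (72.73%), PC2 0.1818 (18.18%), PC3 0.0909 (9.09%);  cumulative: 0.7273, 0.9091, 1


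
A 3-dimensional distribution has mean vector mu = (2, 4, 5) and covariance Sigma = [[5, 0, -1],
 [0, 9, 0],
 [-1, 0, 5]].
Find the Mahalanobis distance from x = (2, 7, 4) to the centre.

Step 1 — centre the observation: (x - mu) = (0, 3, -1).

Step 2 — invert Sigma (cofactor / det for 3×3, or solve directly):
  Sigma^{-1} = [[0.2083, 0, 0.0417],
 [0, 0.1111, 0],
 [0.0417, 0, 0.2083]].

Step 3 — form the quadratic (x - mu)^T · Sigma^{-1} · (x - mu):
  Sigma^{-1} · (x - mu) = (-0.0417, 0.3333, -0.2083).
  (x - mu)^T · [Sigma^{-1} · (x - mu)] = (0)·(-0.0417) + (3)·(0.3333) + (-1)·(-0.2083) = 1.2083.

Step 4 — take square root: d = √(1.2083) ≈ 1.0992.

d(x, mu) = √(1.2083) ≈ 1.0992


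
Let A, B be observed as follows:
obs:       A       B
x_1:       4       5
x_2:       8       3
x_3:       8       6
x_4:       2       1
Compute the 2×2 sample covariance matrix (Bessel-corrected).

Step 1 — column means:
  mean(A) = (4 + 8 + 8 + 2) / 4 = 22/4 = 5.5
  mean(B) = (5 + 3 + 6 + 1) / 4 = 15/4 = 3.75

Step 2 — sample covariance S[i,j] = (1/(n-1)) · Σ_k (x_{k,i} - mean_i) · (x_{k,j} - mean_j), with n-1 = 3.
  S[A,A] = ((-1.5)·(-1.5) + (2.5)·(2.5) + (2.5)·(2.5) + (-3.5)·(-3.5)) / 3 = 27/3 = 9
  S[A,B] = ((-1.5)·(1.25) + (2.5)·(-0.75) + (2.5)·(2.25) + (-3.5)·(-2.75)) / 3 = 11.5/3 = 3.8333
  S[B,B] = ((1.25)·(1.25) + (-0.75)·(-0.75) + (2.25)·(2.25) + (-2.75)·(-2.75)) / 3 = 14.75/3 = 4.9167

S is symmetric (S[j,i] = S[i,j]). Assembling:

S = [[9, 3.8333],
 [3.8333, 4.9167]]


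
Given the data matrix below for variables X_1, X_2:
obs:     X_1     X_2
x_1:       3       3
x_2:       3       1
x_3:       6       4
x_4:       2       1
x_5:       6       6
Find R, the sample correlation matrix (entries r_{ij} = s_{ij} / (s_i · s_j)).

Step 1 — column means:
  mean(X_1) = (3 + 3 + 6 + 2 + 6) / 5 = 20/5 = 4
  mean(X_2) = (3 + 1 + 4 + 1 + 6) / 5 = 15/5 = 3

Step 2 — sample variances and covariances s[i,j] = (1/(n-1)) · Σ_k (x_{k,i} - mean_i) · (x_{k,j} - mean_j), with n-1 = 4:
  s[X_1,X_1] = ((-1)·(-1) + (-1)·(-1) + (2)·(2) + (-2)·(-2) + (2)·(2)) / 4 = 14/4 = 3.5
  s[X_1,X_2] = ((-1)·(0) + (-1)·(-2) + (2)·(1) + (-2)·(-2) + (2)·(3)) / 4 = 14/4 = 3.5
  s[X_2,X_2] = ((0)·(0) + (-2)·(-2) + (1)·(1) + (-2)·(-2) + (3)·(3)) / 4 = 18/4 = 4.5
  Sample standard deviations s_i = √(s[i,i]):
  s(X_1) = √(3.5) = 1.8708
  s(X_2) = √(4.5) = 2.1213

Step 3 — r_{ij} = s_{ij} / (s_i · s_j):
  r[X_1,X_1] = 1 (diagonal).
  r[X_1,X_2] = 3.5 / (1.8708 · 2.1213) = 3.5 / 3.9686 = 0.8819
  r[X_2,X_2] = 1 (diagonal).

R is symmetric with unit diagonal. Assembling:

R = [[1, 0.8819],
 [0.8819, 1]]


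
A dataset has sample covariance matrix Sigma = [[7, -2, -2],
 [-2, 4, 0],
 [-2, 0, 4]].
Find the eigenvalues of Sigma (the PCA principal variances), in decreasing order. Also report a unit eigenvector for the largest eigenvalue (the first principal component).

Step 1 — characteristic polynomial p(λ) = det(λI - Sigma) = λ³ - tr·λ² + c_1·λ - det, where tr = trace, c_1 = sum of the principal 2×2 minors, det = det(Sigma):
  tr = 7 + 4 + 4 = 15,
  c_1 = (7·4 - (-2)²) + (7·4 - (-2)²) + (4·4 - (0)²) = 24 + 24 + 16 = 64,
  det = 7·(4·4 - (0)²) - (-2)·((-2)·4 - (0)·(-2)) + (-2)·((-2)·(0) - 4·(-2)) = 7·(16) - (-2)·(-8) + (-2)·(8) = 80.
  So p(λ) = λ³ - 15λ² + 64λ - 80.
Step 2 — look for an integer root (rational root theorem: any rational root is an integer divisor of 80). Testing λ = 4:
  p(4) = 64 - 240 + 256 - 80 = 0  ✓
  Dividing out (λ - 4): p(λ) = (λ - 4)(λ² - 11λ + 20).
Step 3 — remaining eigenvalues from the quadratic λ² - 11λ + 20 = 0:
  Δ = 11² - 4·20 = 121 - 80 = 41,  λ = (11 ± √41)/2 = (11 ± 6.4031)/2 ≈ 8.7016 or 2.2984.
  Sorted: λ_1 = 8.7016,  λ_2 = 4,  λ_3 = 2.2984  (check: sum = 15 = tr ✓).

Step 4 — unit eigenvector for λ_1 ≈ 8.7016: v spans the null space of (Sigma - λ_1 I), whose rows are
  r_1 = (-1.7016, -2, -2),  r_2 = (-2, -4.7016, 0),  r_3 = (-2, 0, -4.7016).
  v is orthogonal to every row, so take v ∝ r_1 × r_2 = ((-2)·(0) - (-2)·(-4.7016), (-2)·(-2) - (-1.7016)·(0), (-1.7016)·(-4.7016) - (-2)·(-2)) ≈ (-9.4031, 4, 4).
  Rescale (multiply by -1 so the first nonzero entry is positive): u = (9.4031, -4, -4).
  ||u|| = √((9.4031)² + (-4)² + (-4)²) = √(120.4187) ≈ 10.9735,  v_1 = u/||u|| ≈ (0.8569, -0.3645, -0.3645) (||v_1|| = 1).

λ_1 = 8.7016,  λ_2 = 4,  λ_3 = 2.2984;  v_1 ≈ (0.8569, -0.3645, -0.3645)


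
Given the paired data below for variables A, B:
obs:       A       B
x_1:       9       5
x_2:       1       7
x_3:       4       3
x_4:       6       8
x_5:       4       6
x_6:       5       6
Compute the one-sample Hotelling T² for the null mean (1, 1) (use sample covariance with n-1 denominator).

Step 1 — sample mean vector:
  mean(A) = (9 + 1 + 4 + 6 + 4 + 5) / 6 = 29/6 = 4.8333
  mean(B) = (5 + 7 + 3 + 8 + 6 + 6) / 6 = 35/6 = 5.8333
  x̄ = (4.8333, 5.8333),  deviation x̄ - mu_0 = (4.8333, 5.8333) - (1, 1) = (3.8333, 4.8333).

Step 2 — sample covariance matrix, S[i,j] = (1/(n-1)) · Σ_k (x_{k,i} - mean_i) · (x_{k,j} - mean_j), divisor n-1 = 5:
  S[A,A] = ((4.1667)·(4.1667) + (-3.8333)·(-3.8333) + (-0.8333)·(-0.8333) + (1.1667)·(1.1667) + (-0.8333)·(-0.8333) + (0.1667)·(0.1667)) / 5 = 34.8333/5 = 6.9667
  S[A,B] = ((4.1667)·(-0.8333) + (-3.8333)·(1.1667) + (-0.8333)·(-2.8333) + (1.1667)·(2.1667) + (-0.8333)·(0.1667) + (0.1667)·(0.1667)) / 5 = -3.1667/5 = -0.6333
  S[B,B] = ((-0.8333)·(-0.8333) + (1.1667)·(1.1667) + (-2.8333)·(-2.8333) + (2.1667)·(2.1667) + (0.1667)·(0.1667) + (0.1667)·(0.1667)) / 5 = 14.8333/5 = 2.9667
  S = [[6.9667, -0.6333],
 [-0.6333, 2.9667]].

Step 3 — invert S. det(S) = 6.9667·2.9667 - (-0.6333)² = 20.2667.
  S^{-1} = (1/det) · [[d, -b], [-b, a]] = [[0.1464, 0.0312],
 [0.0313, 0.3437]].

Step 4 — quadratic form (x̄ - mu_0)^T · S^{-1} · (x̄ - mu_0):
  S^{-1} · (x̄ - mu_0) = (0.7122, 1.7812),
  (x̄ - mu_0)^T · [...] = (3.8333)·(0.7122) + (4.8333)·(1.7812) = 11.3394.

Step 5 — scale by n: T² = 6 · 11.3394 = 68.0362.

T² ≈ 68.0362


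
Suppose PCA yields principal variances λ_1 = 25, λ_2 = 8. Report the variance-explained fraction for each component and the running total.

Step 1 — total variance = trace(Sigma) = Σ λ_i = 25 + 8 = 33.

Step 2 — fraction explained by component i = λ_i / Σ λ:
  PC1: 25/33 = 0.7576
  PC2: 8/33 = 0.2424

Step 3 — cumulative fraction after k components = (λ_1 + ... + λ_k) / Σ λ:
  k = 1: 25/33 = 0.7576
  k = 2: (25 + 8)/33 = 33/33 = 1

Summary (fraction, with percent):

explained: PC1 0.7576 (75.76%), PC2 0.2424 (24.24%);  cumulative: 0.7576, 1


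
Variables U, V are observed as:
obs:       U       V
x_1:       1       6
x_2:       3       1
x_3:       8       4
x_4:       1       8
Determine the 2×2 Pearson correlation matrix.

Step 1 — column means:
  mean(U) = (1 + 3 + 8 + 1) / 4 = 13/4 = 3.25
  mean(V) = (6 + 1 + 4 + 8) / 4 = 19/4 = 4.75

Step 2 — sample variances and covariances s[i,j] = (1/(n-1)) · Σ_k (x_{k,i} - mean_i) · (x_{k,j} - mean_j), with n-1 = 3:
  s[U,U] = ((-2.25)·(-2.25) + (-0.25)·(-0.25) + (4.75)·(4.75) + (-2.25)·(-2.25)) / 3 = 32.75/3 = 10.9167
  s[U,V] = ((-2.25)·(1.25) + (-0.25)·(-3.75) + (4.75)·(-0.75) + (-2.25)·(3.25)) / 3 = -12.75/3 = -4.25
  s[V,V] = ((1.25)·(1.25) + (-3.75)·(-3.75) + (-0.75)·(-0.75) + (3.25)·(3.25)) / 3 = 26.75/3 = 8.9167
  Sample standard deviations s_i = √(s[i,i]):
  s(U) = √(10.9167) = 3.304
  s(V) = √(8.9167) = 2.9861

Step 3 — r_{ij} = s_{ij} / (s_i · s_j):
  r[U,U] = 1 (diagonal).
  r[U,V] = -4.25 / (3.304 · 2.9861) = -4.25 / 9.8661 = -0.4308
  r[V,V] = 1 (diagonal).

R is symmetric with unit diagonal. Assembling:

R = [[1, -0.4308],
 [-0.4308, 1]]


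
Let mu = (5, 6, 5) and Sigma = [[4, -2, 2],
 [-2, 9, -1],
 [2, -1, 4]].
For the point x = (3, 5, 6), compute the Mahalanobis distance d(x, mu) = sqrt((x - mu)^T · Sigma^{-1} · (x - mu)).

Step 1 — centre the observation: (x - mu) = (-2, -1, 1).

Step 2 — invert Sigma (cofactor / det for 3×3, or solve directly):
  Sigma^{-1} = [[0.3646, 0.0625, -0.1667],
 [0.0625, 0.125, 0],
 [-0.1667, 0, 0.3333]].

Step 3 — form the quadratic (x - mu)^T · Sigma^{-1} · (x - mu):
  Sigma^{-1} · (x - mu) = (-0.9583, -0.25, 0.6667).
  (x - mu)^T · [Sigma^{-1} · (x - mu)] = (-2)·(-0.9583) + (-1)·(-0.25) + (1)·(0.6667) = 2.8333.

Step 4 — take square root: d = √(2.8333) ≈ 1.6833.

d(x, mu) = √(2.8333) ≈ 1.6833


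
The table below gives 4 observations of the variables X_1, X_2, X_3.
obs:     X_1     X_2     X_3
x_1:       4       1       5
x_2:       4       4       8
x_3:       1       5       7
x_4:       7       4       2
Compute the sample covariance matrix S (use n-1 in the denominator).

Step 1 — column means:
  mean(X_1) = (4 + 4 + 1 + 7) / 4 = 16/4 = 4
  mean(X_2) = (1 + 4 + 5 + 4) / 4 = 14/4 = 3.5
  mean(X_3) = (5 + 8 + 7 + 2) / 4 = 22/4 = 5.5

Step 2 — sample covariance S[i,j] = (1/(n-1)) · Σ_k (x_{k,i} - mean_i) · (x_{k,j} - mean_j), with n-1 = 3.
  S[X_1,X_1] = ((0)·(0) + (0)·(0) + (-3)·(-3) + (3)·(3)) / 3 = 18/3 = 6
  S[X_1,X_2] = ((0)·(-2.5) + (0)·(0.5) + (-3)·(1.5) + (3)·(0.5)) / 3 = -3/3 = -1
  S[X_1,X_3] = ((0)·(-0.5) + (0)·(2.5) + (-3)·(1.5) + (3)·(-3.5)) / 3 = -15/3 = -5
  S[X_2,X_2] = ((-2.5)·(-2.5) + (0.5)·(0.5) + (1.5)·(1.5) + (0.5)·(0.5)) / 3 = 9/3 = 3
  S[X_2,X_3] = ((-2.5)·(-0.5) + (0.5)·(2.5) + (1.5)·(1.5) + (0.5)·(-3.5)) / 3 = 3/3 = 1
  S[X_3,X_3] = ((-0.5)·(-0.5) + (2.5)·(2.5) + (1.5)·(1.5) + (-3.5)·(-3.5)) / 3 = 21/3 = 7

S is symmetric (S[j,i] = S[i,j]). Assembling:

S = [[6, -1, -5],
 [-1, 3, 1],
 [-5, 1, 7]]


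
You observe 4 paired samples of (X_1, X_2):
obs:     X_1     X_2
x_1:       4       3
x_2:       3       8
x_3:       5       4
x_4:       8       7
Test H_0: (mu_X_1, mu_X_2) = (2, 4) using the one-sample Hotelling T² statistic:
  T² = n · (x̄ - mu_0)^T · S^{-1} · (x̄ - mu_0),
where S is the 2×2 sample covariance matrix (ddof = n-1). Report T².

Step 1 — sample mean vector:
  mean(X_1) = (4 + 3 + 5 + 8) / 4 = 20/4 = 5
  mean(X_2) = (3 + 8 + 4 + 7) / 4 = 22/4 = 5.5
  x̄ = (5, 5.5),  deviation x̄ - mu_0 = (5, 5.5) - (2, 4) = (3, 1.5).

Step 2 — sample covariance matrix, S[i,j] = (1/(n-1)) · Σ_k (x_{k,i} - mean_i) · (x_{k,j} - mean_j), divisor n-1 = 3:
  S[X_1,X_1] = ((-1)·(-1) + (-2)·(-2) + (0)·(0) + (3)·(3)) / 3 = 14/3 = 4.6667
  S[X_1,X_2] = ((-1)·(-2.5) + (-2)·(2.5) + (0)·(-1.5) + (3)·(1.5)) / 3 = 2/3 = 0.6667
  S[X_2,X_2] = ((-2.5)·(-2.5) + (2.5)·(2.5) + (-1.5)·(-1.5) + (1.5)·(1.5)) / 3 = 17/3 = 5.6667
  S = [[4.6667, 0.6667],
 [0.6667, 5.6667]].

Step 3 — invert S. det(S) = 4.6667·5.6667 - (0.6667)² = 26.
  S^{-1} = (1/det) · [[d, -b], [-b, a]] = [[0.2179, -0.0256],
 [-0.0256, 0.1795]].

Step 4 — quadratic form (x̄ - mu_0)^T · S^{-1} · (x̄ - mu_0):
  S^{-1} · (x̄ - mu_0) = (0.6154, 0.1923),
  (x̄ - mu_0)^T · [...] = (3)·(0.6154) + (1.5)·(0.1923) = 2.1346.

Step 5 — scale by n: T² = 4 · 2.1346 = 8.5385.

T² ≈ 8.5385


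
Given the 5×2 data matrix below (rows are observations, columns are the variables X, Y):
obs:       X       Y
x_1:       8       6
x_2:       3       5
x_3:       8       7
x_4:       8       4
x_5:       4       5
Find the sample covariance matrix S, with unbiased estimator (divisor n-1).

Step 1 — column means:
  mean(X) = (8 + 3 + 8 + 8 + 4) / 5 = 31/5 = 6.2
  mean(Y) = (6 + 5 + 7 + 4 + 5) / 5 = 27/5 = 5.4

Step 2 — sample covariance S[i,j] = (1/(n-1)) · Σ_k (x_{k,i} - mean_i) · (x_{k,j} - mean_j), with n-1 = 4.
  S[X,X] = ((1.8)·(1.8) + (-3.2)·(-3.2) + (1.8)·(1.8) + (1.8)·(1.8) + (-2.2)·(-2.2)) / 4 = 24.8/4 = 6.2
  S[X,Y] = ((1.8)·(0.6) + (-3.2)·(-0.4) + (1.8)·(1.6) + (1.8)·(-1.4) + (-2.2)·(-0.4)) / 4 = 3.6/4 = 0.9
  S[Y,Y] = ((0.6)·(0.6) + (-0.4)·(-0.4) + (1.6)·(1.6) + (-1.4)·(-1.4) + (-0.4)·(-0.4)) / 4 = 5.2/4 = 1.3

S is symmetric (S[j,i] = S[i,j]). Assembling:

S = [[6.2, 0.9],
 [0.9, 1.3]]


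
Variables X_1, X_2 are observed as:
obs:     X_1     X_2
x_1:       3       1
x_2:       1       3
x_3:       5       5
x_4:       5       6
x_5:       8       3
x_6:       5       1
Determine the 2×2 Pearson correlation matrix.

Step 1 — column means:
  mean(X_1) = (3 + 1 + 5 + 5 + 8 + 5) / 6 = 27/6 = 4.5
  mean(X_2) = (1 + 3 + 5 + 6 + 3 + 1) / 6 = 19/6 = 3.1667

Step 2 — sample variances and covariances s[i,j] = (1/(n-1)) · Σ_k (x_{k,i} - mean_i) · (x_{k,j} - mean_j), with n-1 = 5:
  s[X_1,X_1] = ((-1.5)·(-1.5) + (-3.5)·(-3.5) + (0.5)·(0.5) + (0.5)·(0.5) + (3.5)·(3.5) + (0.5)·(0.5)) / 5 = 27.5/5 = 5.5
  s[X_1,X_2] = ((-1.5)·(-2.1667) + (-3.5)·(-0.1667) + (0.5)·(1.8333) + (0.5)·(2.8333) + (3.5)·(-0.1667) + (0.5)·(-2.1667)) / 5 = 4.5/5 = 0.9
  s[X_2,X_2] = ((-2.1667)·(-2.1667) + (-0.1667)·(-0.1667) + (1.8333)·(1.8333) + (2.8333)·(2.8333) + (-0.1667)·(-0.1667) + (-2.1667)·(-2.1667)) / 5 = 20.8333/5 = 4.1667
  Sample standard deviations s_i = √(s[i,i]):
  s(X_1) = √(5.5) = 2.3452
  s(X_2) = √(4.1667) = 2.0412

Step 3 — r_{ij} = s_{ij} / (s_i · s_j):
  r[X_1,X_1] = 1 (diagonal).
  r[X_1,X_2] = 0.9 / (2.3452 · 2.0412) = 0.9 / 4.7871 = 0.188
  r[X_2,X_2] = 1 (diagonal).

R is symmetric with unit diagonal. Assembling:

R = [[1, 0.188],
 [0.188, 1]]


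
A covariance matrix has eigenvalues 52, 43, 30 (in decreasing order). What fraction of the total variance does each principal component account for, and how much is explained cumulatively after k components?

Step 1 — total variance = trace(Sigma) = Σ λ_i = 52 + 43 + 30 = 125.

Step 2 — fraction explained by component i = λ_i / Σ λ:
  PC1: 52/125 = 0.416
  PC2: 43/125 = 0.344
  PC3: 30/125 = 0.24

Step 3 — cumulative fraction after k components = (λ_1 + ... + λ_k) / Σ λ:
  k = 1: 52/125 = 0.416
  k = 2: (52 + 43)/125 = 95/125 = 0.76
  k = 3: (52 + 43 + 30)/125 = 125/125 = 1

Summary (fraction, with percent):

explained: PC1 0.416 (41.6%), PC2 0.344 (34.4%), PC3 0.24 (24%);  cumulative: 0.416, 0.76, 1


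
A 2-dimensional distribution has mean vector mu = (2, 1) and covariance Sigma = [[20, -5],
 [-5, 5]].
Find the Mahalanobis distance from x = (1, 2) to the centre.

Step 1 — centre the observation: (x - mu) = (-1, 1).

Step 2 — invert Sigma. det(Sigma) = 20·5 - (-5)² = 75.
  Sigma^{-1} = (1/det) · [[d, -b], [-b, a]] = [[0.0667, 0.0667],
 [0.0667, 0.2667]].

Step 3 — form the quadratic (x - mu)^T · Sigma^{-1} · (x - mu):
  Sigma^{-1} · (x - mu) = (0, 0.2).
  (x - mu)^T · [Sigma^{-1} · (x - mu)] = (-1)·(0) + (1)·(0.2) = 0.2.

Step 4 — take square root: d = √(0.2) ≈ 0.4472.

d(x, mu) = √(0.2) ≈ 0.4472


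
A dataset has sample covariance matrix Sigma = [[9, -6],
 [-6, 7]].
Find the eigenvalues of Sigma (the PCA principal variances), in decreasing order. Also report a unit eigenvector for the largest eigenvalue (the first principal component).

Step 1 — characteristic polynomial of 2×2 Sigma:
  det(Sigma - λI) = λ² - trace · λ + det = 0.
  trace = 9 + 7 = 16, det = 9·7 - (-6)² = 27.
Step 2 — discriminant:
  Δ = trace² - 4·det = 256 - 108 = 148.
Step 3 — eigenvalues:
  λ = (trace ± √Δ)/2 = (16 ± 12.1655)/2,
  λ_1 = 14.0828,  λ_2 = 1.9172.

Step 4 — unit eigenvector for λ_1: solve (Sigma - λ_1 I)v = 0. First row:
  (9 - 14.0828)·v_x + (-6)·v_y = 0, i.e. (-5.0828)·v_x + (-6)·v_y = 0,
  so v ∝ (b, λ_1 - a) = (-6, 5.0828); multiply by -1 so the first entry is positive: u = (6, -5.0828).
  ||u|| = √((6)² + (-5.0828)²) = √(61.8345) ≈ 7.8635,
  v_1 = u/||u|| ≈ (0.763, -0.6464) (||v_1|| = 1).

λ_1 = 14.0828,  λ_2 = 1.9172;  v_1 ≈ (0.763, -0.6464)


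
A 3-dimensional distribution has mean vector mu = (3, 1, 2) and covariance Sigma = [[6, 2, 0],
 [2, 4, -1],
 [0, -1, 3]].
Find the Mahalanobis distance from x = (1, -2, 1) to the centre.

Step 1 — centre the observation: (x - mu) = (-2, -3, -1).

Step 2 — invert Sigma (cofactor / det for 3×3, or solve directly):
  Sigma^{-1} = [[0.2037, -0.1111, -0.037],
 [-0.1111, 0.3333, 0.1111],
 [-0.037, 0.1111, 0.3704]].

Step 3 — form the quadratic (x - mu)^T · Sigma^{-1} · (x - mu):
  Sigma^{-1} · (x - mu) = (-0.037, -0.8889, -0.6296).
  (x - mu)^T · [Sigma^{-1} · (x - mu)] = (-2)·(-0.037) + (-3)·(-0.8889) + (-1)·(-0.6296) = 3.3704.

Step 4 — take square root: d = √(3.3704) ≈ 1.8359.

d(x, mu) = √(3.3704) ≈ 1.8359


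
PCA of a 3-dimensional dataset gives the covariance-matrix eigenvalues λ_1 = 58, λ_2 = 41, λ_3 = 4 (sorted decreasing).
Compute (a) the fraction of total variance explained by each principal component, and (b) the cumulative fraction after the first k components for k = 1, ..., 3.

Step 1 — total variance = trace(Sigma) = Σ λ_i = 58 + 41 + 4 = 103.

Step 2 — fraction explained by component i = λ_i / Σ λ:
  PC1: 58/103 = 0.5631
  PC2: 41/103 = 0.3981
  PC3: 4/103 = 0.0388

Step 3 — cumulative fraction after k components = (λ_1 + ... + λ_k) / Σ λ:
  k = 1: 58/103 = 0.5631
  k = 2: (58 + 41)/103 = 99/103 = 0.9612
  k = 3: (58 + 41 + 4)/103 = 103/103 = 1

Summary (fraction, with percent):

explained: PC1 0.5631 (56.31%), PC2 0.3981 (39.81%), PC3 0.0388 (3.88%);  cumulative: 0.5631, 0.9612, 1


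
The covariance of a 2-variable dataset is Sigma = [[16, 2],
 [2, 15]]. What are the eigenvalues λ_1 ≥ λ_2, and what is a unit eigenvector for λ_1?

Step 1 — characteristic polynomial of 2×2 Sigma:
  det(Sigma - λI) = λ² - trace · λ + det = 0.
  trace = 16 + 15 = 31, det = 16·15 - (2)² = 236.
Step 2 — discriminant:
  Δ = trace² - 4·det = 961 - 944 = 17.
Step 3 — eigenvalues:
  λ = (trace ± √Δ)/2 = (31 ± 4.1231)/2,
  λ_1 = 17.5616,  λ_2 = 13.4384.

Step 4 — unit eigenvector for λ_1: solve (Sigma - λ_1 I)v = 0. First row:
  (16 - 17.5616)·v_x + (2)·v_y = 0, i.e. (-1.5616)·v_x + (2)·v_y = 0,
  so v ∝ (b, λ_1 - a) = (2, 1.5616) = u.
  ||u|| = √((2)² + (1.5616)²) = √(6.4384) ≈ 2.5374,
  v_1 = u/||u|| ≈ (0.7882, 0.6154) (||v_1|| = 1).

λ_1 = 17.5616,  λ_2 = 13.4384;  v_1 ≈ (0.7882, 0.6154)


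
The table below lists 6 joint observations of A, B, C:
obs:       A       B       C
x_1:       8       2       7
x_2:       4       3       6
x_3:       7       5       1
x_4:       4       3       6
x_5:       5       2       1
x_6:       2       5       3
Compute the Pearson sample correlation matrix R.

Step 1 — column means:
  mean(A) = (8 + 4 + 7 + 4 + 5 + 2) / 6 = 30/6 = 5
  mean(B) = (2 + 3 + 5 + 3 + 2 + 5) / 6 = 20/6 = 3.3333
  mean(C) = (7 + 6 + 1 + 6 + 1 + 3) / 6 = 24/6 = 4

Step 2 — sample variances and covariances s[i,j] = (1/(n-1)) · Σ_k (x_{k,i} - mean_i) · (x_{k,j} - mean_j), with n-1 = 5:
  s[A,A] = ((3)·(3) + (-1)·(-1) + (2)·(2) + (-1)·(-1) + (0)·(0) + (-3)·(-3)) / 5 = 24/5 = 4.8
  s[A,B] = ((3)·(-1.3333) + (-1)·(-0.3333) + (2)·(1.6667) + (-1)·(-0.3333) + (0)·(-1.3333) + (-3)·(1.6667)) / 5 = -5/5 = -1
  s[A,C] = ((3)·(3) + (-1)·(2) + (2)·(-3) + (-1)·(2) + (0)·(-3) + (-3)·(-1)) / 5 = 2/5 = 0.4
  s[B,B] = ((-1.3333)·(-1.3333) + (-0.3333)·(-0.3333) + (1.6667)·(1.6667) + (-0.3333)·(-0.3333) + (-1.3333)·(-1.3333) + (1.6667)·(1.6667)) / 5 = 9.3333/5 = 1.8667
  s[B,C] = ((-1.3333)·(3) + (-0.3333)·(2) + (1.6667)·(-3) + (-0.3333)·(2) + (-1.3333)·(-3) + (1.6667)·(-1)) / 5 = -8/5 = -1.6
  s[C,C] = ((3)·(3) + (2)·(2) + (-3)·(-3) + (2)·(2) + (-3)·(-3) + (-1)·(-1)) / 5 = 36/5 = 7.2
  Sample standard deviations s_i = √(s[i,i]):
  s(A) = √(4.8) = 2.1909
  s(B) = √(1.8667) = 1.3663
  s(C) = √(7.2) = 2.6833

Step 3 — r_{ij} = s_{ij} / (s_i · s_j):
  r[A,A] = 1 (diagonal).
  r[A,B] = -1 / (2.1909 · 1.3663) = -1 / 2.9933 = -0.3341
  r[A,C] = 0.4 / (2.1909 · 2.6833) = 0.4 / 5.8788 = 0.068
  r[B,B] = 1 (diagonal).
  r[B,C] = -1.6 / (1.3663 · 2.6833) = -1.6 / 3.6661 = -0.4364
  r[C,C] = 1 (diagonal).

R is symmetric with unit diagonal. Assembling:

R = [[1, -0.3341, 0.068],
 [-0.3341, 1, -0.4364],
 [0.068, -0.4364, 1]]


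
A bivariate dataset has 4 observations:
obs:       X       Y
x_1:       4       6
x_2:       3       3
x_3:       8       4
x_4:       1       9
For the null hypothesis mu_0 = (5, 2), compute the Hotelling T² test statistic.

Step 1 — sample mean vector:
  mean(X) = (4 + 3 + 8 + 1) / 4 = 16/4 = 4
  mean(Y) = (6 + 3 + 4 + 9) / 4 = 22/4 = 5.5
  x̄ = (4, 5.5),  deviation x̄ - mu_0 = (4, 5.5) - (5, 2) = (-1, 3.5).

Step 2 — sample covariance matrix, S[i,j] = (1/(n-1)) · Σ_k (x_{k,i} - mean_i) · (x_{k,j} - mean_j), divisor n-1 = 3:
  S[X,X] = ((0)·(0) + (-1)·(-1) + (4)·(4) + (-3)·(-3)) / 3 = 26/3 = 8.6667
  S[X,Y] = ((0)·(0.5) + (-1)·(-2.5) + (4)·(-1.5) + (-3)·(3.5)) / 3 = -14/3 = -4.6667
  S[Y,Y] = ((0.5)·(0.5) + (-2.5)·(-2.5) + (-1.5)·(-1.5) + (3.5)·(3.5)) / 3 = 21/3 = 7
  S = [[8.6667, -4.6667],
 [-4.6667, 7]].

Step 3 — invert S. det(S) = 8.6667·7 - (-4.6667)² = 38.8889.
  S^{-1} = (1/det) · [[d, -b], [-b, a]] = [[0.18, 0.12],
 [0.12, 0.2229]].

Step 4 — quadratic form (x̄ - mu_0)^T · S^{-1} · (x̄ - mu_0):
  S^{-1} · (x̄ - mu_0) = (0.24, 0.66),
  (x̄ - mu_0)^T · [...] = (-1)·(0.24) + (3.5)·(0.66) = 2.07.

Step 5 — scale by n: T² = 4 · 2.07 = 8.28.

T² ≈ 8.28


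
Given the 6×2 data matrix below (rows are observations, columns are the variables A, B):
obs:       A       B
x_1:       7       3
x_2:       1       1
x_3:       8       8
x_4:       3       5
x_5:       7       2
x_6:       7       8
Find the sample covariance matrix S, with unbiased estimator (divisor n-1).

Step 1 — column means:
  mean(A) = (7 + 1 + 8 + 3 + 7 + 7) / 6 = 33/6 = 5.5
  mean(B) = (3 + 1 + 8 + 5 + 2 + 8) / 6 = 27/6 = 4.5

Step 2 — sample covariance S[i,j] = (1/(n-1)) · Σ_k (x_{k,i} - mean_i) · (x_{k,j} - mean_j), with n-1 = 5.
  S[A,A] = ((1.5)·(1.5) + (-4.5)·(-4.5) + (2.5)·(2.5) + (-2.5)·(-2.5) + (1.5)·(1.5) + (1.5)·(1.5)) / 5 = 39.5/5 = 7.9
  S[A,B] = ((1.5)·(-1.5) + (-4.5)·(-3.5) + (2.5)·(3.5) + (-2.5)·(0.5) + (1.5)·(-2.5) + (1.5)·(3.5)) / 5 = 22.5/5 = 4.5
  S[B,B] = ((-1.5)·(-1.5) + (-3.5)·(-3.5) + (3.5)·(3.5) + (0.5)·(0.5) + (-2.5)·(-2.5) + (3.5)·(3.5)) / 5 = 45.5/5 = 9.1

S is symmetric (S[j,i] = S[i,j]). Assembling:

S = [[7.9, 4.5],
 [4.5, 9.1]]


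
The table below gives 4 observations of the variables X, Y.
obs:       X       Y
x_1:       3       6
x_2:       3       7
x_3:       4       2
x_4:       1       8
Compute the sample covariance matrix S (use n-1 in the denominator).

Step 1 — column means:
  mean(X) = (3 + 3 + 4 + 1) / 4 = 11/4 = 2.75
  mean(Y) = (6 + 7 + 2 + 8) / 4 = 23/4 = 5.75

Step 2 — sample covariance S[i,j] = (1/(n-1)) · Σ_k (x_{k,i} - mean_i) · (x_{k,j} - mean_j), with n-1 = 3.
  S[X,X] = ((0.25)·(0.25) + (0.25)·(0.25) + (1.25)·(1.25) + (-1.75)·(-1.75)) / 3 = 4.75/3 = 1.5833
  S[X,Y] = ((0.25)·(0.25) + (0.25)·(1.25) + (1.25)·(-3.75) + (-1.75)·(2.25)) / 3 = -8.25/3 = -2.75
  S[Y,Y] = ((0.25)·(0.25) + (1.25)·(1.25) + (-3.75)·(-3.75) + (2.25)·(2.25)) / 3 = 20.75/3 = 6.9167

S is symmetric (S[j,i] = S[i,j]). Assembling:

S = [[1.5833, -2.75],
 [-2.75, 6.9167]]


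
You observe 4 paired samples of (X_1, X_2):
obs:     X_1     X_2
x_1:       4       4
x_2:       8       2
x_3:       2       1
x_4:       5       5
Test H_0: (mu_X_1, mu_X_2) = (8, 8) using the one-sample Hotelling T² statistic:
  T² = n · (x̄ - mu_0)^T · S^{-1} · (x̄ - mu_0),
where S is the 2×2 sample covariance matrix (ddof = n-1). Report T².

Step 1 — sample mean vector:
  mean(X_1) = (4 + 8 + 2 + 5) / 4 = 19/4 = 4.75
  mean(X_2) = (4 + 2 + 1 + 5) / 4 = 12/4 = 3
  x̄ = (4.75, 3),  deviation x̄ - mu_0 = (4.75, 3) - (8, 8) = (-3.25, -5).

Step 2 — sample covariance matrix, S[i,j] = (1/(n-1)) · Σ_k (x_{k,i} - mean_i) · (x_{k,j} - mean_j), divisor n-1 = 3:
  S[X_1,X_1] = ((-0.75)·(-0.75) + (3.25)·(3.25) + (-2.75)·(-2.75) + (0.25)·(0.25)) / 3 = 18.75/3 = 6.25
  S[X_1,X_2] = ((-0.75)·(1) + (3.25)·(-1) + (-2.75)·(-2) + (0.25)·(2)) / 3 = 2/3 = 0.6667
  S[X_2,X_2] = ((1)·(1) + (-1)·(-1) + (-2)·(-2) + (2)·(2)) / 3 = 10/3 = 3.3333
  S = [[6.25, 0.6667],
 [0.6667, 3.3333]].

Step 3 — invert S. det(S) = 6.25·3.3333 - (0.6667)² = 20.3889.
  S^{-1} = (1/det) · [[d, -b], [-b, a]] = [[0.1635, -0.0327],
 [-0.0327, 0.3065]].

Step 4 — quadratic form (x̄ - mu_0)^T · S^{-1} · (x̄ - mu_0):
  S^{-1} · (x̄ - mu_0) = (-0.3678, -1.4264),
  (x̄ - mu_0)^T · [...] = (-3.25)·(-0.3678) + (-5)·(-1.4264) = 8.3277.

Step 5 — scale by n: T² = 4 · 8.3277 = 33.3106.

T² ≈ 33.3106


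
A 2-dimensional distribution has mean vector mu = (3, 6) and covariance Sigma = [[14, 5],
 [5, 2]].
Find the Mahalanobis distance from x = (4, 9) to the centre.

Step 1 — centre the observation: (x - mu) = (1, 3).

Step 2 — invert Sigma. det(Sigma) = 14·2 - (5)² = 3.
  Sigma^{-1} = (1/det) · [[d, -b], [-b, a]] = [[0.6667, -1.6667],
 [-1.6667, 4.6667]].

Step 3 — form the quadratic (x - mu)^T · Sigma^{-1} · (x - mu):
  Sigma^{-1} · (x - mu) = (-4.3333, 12.3333).
  (x - mu)^T · [Sigma^{-1} · (x - mu)] = (1)·(-4.3333) + (3)·(12.3333) = 32.6667.

Step 4 — take square root: d = √(32.6667) ≈ 5.7155.

d(x, mu) = √(32.6667) ≈ 5.7155


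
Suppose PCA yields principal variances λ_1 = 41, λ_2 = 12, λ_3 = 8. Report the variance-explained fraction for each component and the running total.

Step 1 — total variance = trace(Sigma) = Σ λ_i = 41 + 12 + 8 = 61.

Step 2 — fraction explained by component i = λ_i / Σ λ:
  PC1: 41/61 = 0.6721
  PC2: 12/61 = 0.1967
  PC3: 8/61 = 0.1311

Step 3 — cumulative fraction after k components = (λ_1 + ... + λ_k) / Σ λ:
  k = 1: 41/61 = 0.6721
  k = 2: (41 + 12)/61 = 53/61 = 0.8689
  k = 3: (41 + 12 + 8)/61 = 61/61 = 1

Summary (fraction, with percent):

explained: PC1 0.6721 (67.21%), PC2 0.1967 (19.67%), PC3 0.1311 (13.11%);  cumulative: 0.6721, 0.8689, 1


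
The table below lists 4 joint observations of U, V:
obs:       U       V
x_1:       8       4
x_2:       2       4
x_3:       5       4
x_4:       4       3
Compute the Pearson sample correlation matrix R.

Step 1 — column means:
  mean(U) = (8 + 2 + 5 + 4) / 4 = 19/4 = 4.75
  mean(V) = (4 + 4 + 4 + 3) / 4 = 15/4 = 3.75

Step 2 — sample variances and covariances s[i,j] = (1/(n-1)) · Σ_k (x_{k,i} - mean_i) · (x_{k,j} - mean_j), with n-1 = 3:
  s[U,U] = ((3.25)·(3.25) + (-2.75)·(-2.75) + (0.25)·(0.25) + (-0.75)·(-0.75)) / 3 = 18.75/3 = 6.25
  s[U,V] = ((3.25)·(0.25) + (-2.75)·(0.25) + (0.25)·(0.25) + (-0.75)·(-0.75)) / 3 = 0.75/3 = 0.25
  s[V,V] = ((0.25)·(0.25) + (0.25)·(0.25) + (0.25)·(0.25) + (-0.75)·(-0.75)) / 3 = 0.75/3 = 0.25
  Sample standard deviations s_i = √(s[i,i]):
  s(U) = √(6.25) = 2.5
  s(V) = √(0.25) = 0.5

Step 3 — r_{ij} = s_{ij} / (s_i · s_j):
  r[U,U] = 1 (diagonal).
  r[U,V] = 0.25 / (2.5 · 0.5) = 0.25 / 1.25 = 0.2
  r[V,V] = 1 (diagonal).

R is symmetric with unit diagonal. Assembling:

R = [[1, 0.2],
 [0.2, 1]]


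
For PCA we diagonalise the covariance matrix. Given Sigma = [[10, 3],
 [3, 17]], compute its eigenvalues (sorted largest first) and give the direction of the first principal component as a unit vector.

Step 1 — characteristic polynomial of 2×2 Sigma:
  det(Sigma - λI) = λ² - trace · λ + det = 0.
  trace = 10 + 17 = 27, det = 10·17 - (3)² = 161.
Step 2 — discriminant:
  Δ = trace² - 4·det = 729 - 644 = 85.
Step 3 — eigenvalues:
  λ = (trace ± √Δ)/2 = (27 ± 9.2195)/2,
  λ_1 = 18.1098,  λ_2 = 8.8902.

Step 4 — unit eigenvector for λ_1: solve (Sigma - λ_1 I)v = 0. First row:
  (10 - 18.1098)·v_x + (3)·v_y = 0, i.e. (-8.1098)·v_x + (3)·v_y = 0,
  so v ∝ (b, λ_1 - a) = (3, 8.1098) = u.
  ||u|| = √((3)² + (8.1098)²) = √(74.7684) ≈ 8.6469,
  v_1 = u/||u|| ≈ (0.3469, 0.9379) (||v_1|| = 1).

λ_1 = 18.1098,  λ_2 = 8.8902;  v_1 ≈ (0.3469, 0.9379)


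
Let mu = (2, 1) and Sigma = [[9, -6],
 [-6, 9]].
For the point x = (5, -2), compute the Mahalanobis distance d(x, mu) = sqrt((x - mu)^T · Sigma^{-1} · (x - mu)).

Step 1 — centre the observation: (x - mu) = (3, -3).

Step 2 — invert Sigma. det(Sigma) = 9·9 - (-6)² = 45.
  Sigma^{-1} = (1/det) · [[d, -b], [-b, a]] = [[0.2, 0.1333],
 [0.1333, 0.2]].

Step 3 — form the quadratic (x - mu)^T · Sigma^{-1} · (x - mu):
  Sigma^{-1} · (x - mu) = (0.2, -0.2).
  (x - mu)^T · [Sigma^{-1} · (x - mu)] = (3)·(0.2) + (-3)·(-0.2) = 1.2.

Step 4 — take square root: d = √(1.2) ≈ 1.0954.

d(x, mu) = √(1.2) ≈ 1.0954


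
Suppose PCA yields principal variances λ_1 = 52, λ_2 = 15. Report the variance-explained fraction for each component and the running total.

Step 1 — total variance = trace(Sigma) = Σ λ_i = 52 + 15 = 67.

Step 2 — fraction explained by component i = λ_i / Σ λ:
  PC1: 52/67 = 0.7761
  PC2: 15/67 = 0.2239

Step 3 — cumulative fraction after k components = (λ_1 + ... + λ_k) / Σ λ:
  k = 1: 52/67 = 0.7761
  k = 2: (52 + 15)/67 = 67/67 = 1

Summary (fraction, with percent):

explained: PC1 0.7761 (77.61%), PC2 0.2239 (22.39%);  cumulative: 0.7761, 1


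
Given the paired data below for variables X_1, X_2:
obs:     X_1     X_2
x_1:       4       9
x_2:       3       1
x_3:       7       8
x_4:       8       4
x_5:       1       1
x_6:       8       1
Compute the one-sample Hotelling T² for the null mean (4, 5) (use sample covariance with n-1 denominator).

Step 1 — sample mean vector:
  mean(X_1) = (4 + 3 + 7 + 8 + 1 + 8) / 6 = 31/6 = 5.1667
  mean(X_2) = (9 + 1 + 8 + 4 + 1 + 1) / 6 = 24/6 = 4
  x̄ = (5.1667, 4),  deviation x̄ - mu_0 = (5.1667, 4) - (4, 5) = (1.1667, -1).

Step 2 — sample covariance matrix, S[i,j] = (1/(n-1)) · Σ_k (x_{k,i} - mean_i) · (x_{k,j} - mean_j), divisor n-1 = 5:
  S[X_1,X_1] = ((-1.1667)·(-1.1667) + (-2.1667)·(-2.1667) + (1.8333)·(1.8333) + (2.8333)·(2.8333) + (-4.1667)·(-4.1667) + (2.8333)·(2.8333)) / 5 = 42.8333/5 = 8.5667
  S[X_1,X_2] = ((-1.1667)·(5) + (-2.1667)·(-3) + (1.8333)·(4) + (2.8333)·(0) + (-4.1667)·(-3) + (2.8333)·(-3)) / 5 = 12/5 = 2.4
  S[X_2,X_2] = ((5)·(5) + (-3)·(-3) + (4)·(4) + (0)·(0) + (-3)·(-3) + (-3)·(-3)) / 5 = 68/5 = 13.6
  S = [[8.5667, 2.4],
 [2.4, 13.6]].

Step 3 — invert S. det(S) = 8.5667·13.6 - (2.4)² = 110.7467.
  S^{-1} = (1/det) · [[d, -b], [-b, a]] = [[0.1228, -0.0217],
 [-0.0217, 0.0774]].

Step 4 — quadratic form (x̄ - mu_0)^T · S^{-1} · (x̄ - mu_0):
  S^{-1} · (x̄ - mu_0) = (0.1649, -0.1026),
  (x̄ - mu_0)^T · [...] = (1.1667)·(0.1649) + (-1)·(-0.1026) = 0.2951.

Step 5 — scale by n: T² = 6 · 0.2951 = 1.7704.

T² ≈ 1.7704


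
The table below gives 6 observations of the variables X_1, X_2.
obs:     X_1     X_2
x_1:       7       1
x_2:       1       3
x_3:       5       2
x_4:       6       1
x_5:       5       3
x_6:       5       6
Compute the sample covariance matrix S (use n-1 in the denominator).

Step 1 — column means:
  mean(X_1) = (7 + 1 + 5 + 6 + 5 + 5) / 6 = 29/6 = 4.8333
  mean(X_2) = (1 + 3 + 2 + 1 + 3 + 6) / 6 = 16/6 = 2.6667

Step 2 — sample covariance S[i,j] = (1/(n-1)) · Σ_k (x_{k,i} - mean_i) · (x_{k,j} - mean_j), with n-1 = 5.
  S[X_1,X_1] = ((2.1667)·(2.1667) + (-3.8333)·(-3.8333) + (0.1667)·(0.1667) + (1.1667)·(1.1667) + (0.1667)·(0.1667) + (0.1667)·(0.1667)) / 5 = 20.8333/5 = 4.1667
  S[X_1,X_2] = ((2.1667)·(-1.6667) + (-3.8333)·(0.3333) + (0.1667)·(-0.6667) + (1.1667)·(-1.6667) + (0.1667)·(0.3333) + (0.1667)·(3.3333)) / 5 = -6.3333/5 = -1.2667
  S[X_2,X_2] = ((-1.6667)·(-1.6667) + (0.3333)·(0.3333) + (-0.6667)·(-0.6667) + (-1.6667)·(-1.6667) + (0.3333)·(0.3333) + (3.3333)·(3.3333)) / 5 = 17.3333/5 = 3.4667

S is symmetric (S[j,i] = S[i,j]). Assembling:

S = [[4.1667, -1.2667],
 [-1.2667, 3.4667]]


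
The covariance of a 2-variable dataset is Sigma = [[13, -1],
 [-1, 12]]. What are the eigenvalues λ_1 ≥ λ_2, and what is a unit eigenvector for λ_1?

Step 1 — characteristic polynomial of 2×2 Sigma:
  det(Sigma - λI) = λ² - trace · λ + det = 0.
  trace = 13 + 12 = 25, det = 13·12 - (-1)² = 155.
Step 2 — discriminant:
  Δ = trace² - 4·det = 625 - 620 = 5.
Step 3 — eigenvalues:
  λ = (trace ± √Δ)/2 = (25 ± 2.2361)/2,
  λ_1 = 13.618,  λ_2 = 11.382.

Step 4 — unit eigenvector for λ_1: solve (Sigma - λ_1 I)v = 0. First row:
  (13 - 13.618)·v_x + (-1)·v_y = 0, i.e. (-0.618)·v_x + (-1)·v_y = 0,
  so v ∝ (b, λ_1 - a) = (-1, 0.618); multiply by -1 so the first entry is positive: u = (1, -0.618).
  ||u|| = √((1)² + (-0.618)²) = √(1.382) ≈ 1.1756,
  v_1 = u/||u|| ≈ (0.8507, -0.5257) (||v_1|| = 1).

λ_1 = 13.618,  λ_2 = 11.382;  v_1 ≈ (0.8507, -0.5257)


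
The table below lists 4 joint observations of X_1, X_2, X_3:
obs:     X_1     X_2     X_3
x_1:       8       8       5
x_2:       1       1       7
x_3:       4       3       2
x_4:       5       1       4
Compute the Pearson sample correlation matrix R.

Step 1 — column means:
  mean(X_1) = (8 + 1 + 4 + 5) / 4 = 18/4 = 4.5
  mean(X_2) = (8 + 1 + 3 + 1) / 4 = 13/4 = 3.25
  mean(X_3) = (5 + 7 + 2 + 4) / 4 = 18/4 = 4.5

Step 2 — sample variances and covariances s[i,j] = (1/(n-1)) · Σ_k (x_{k,i} - mean_i) · (x_{k,j} - mean_j), with n-1 = 3:
  s[X_1,X_1] = ((3.5)·(3.5) + (-3.5)·(-3.5) + (-0.5)·(-0.5) + (0.5)·(0.5)) / 3 = 25/3 = 8.3333
  s[X_1,X_2] = ((3.5)·(4.75) + (-3.5)·(-2.25) + (-0.5)·(-0.25) + (0.5)·(-2.25)) / 3 = 23.5/3 = 7.8333
  s[X_1,X_3] = ((3.5)·(0.5) + (-3.5)·(2.5) + (-0.5)·(-2.5) + (0.5)·(-0.5)) / 3 = -6/3 = -2
  s[X_2,X_2] = ((4.75)·(4.75) + (-2.25)·(-2.25) + (-0.25)·(-0.25) + (-2.25)·(-2.25)) / 3 = 32.75/3 = 10.9167
  s[X_2,X_3] = ((4.75)·(0.5) + (-2.25)·(2.5) + (-0.25)·(-2.5) + (-2.25)·(-0.5)) / 3 = -1.5/3 = -0.5
  s[X_3,X_3] = ((0.5)·(0.5) + (2.5)·(2.5) + (-2.5)·(-2.5) + (-0.5)·(-0.5)) / 3 = 13/3 = 4.3333
  Sample standard deviations s_i = √(s[i,i]):
  s(X_1) = √(8.3333) = 2.8868
  s(X_2) = √(10.9167) = 3.304
  s(X_3) = √(4.3333) = 2.0817

Step 3 — r_{ij} = s_{ij} / (s_i · s_j):
  r[X_1,X_1] = 1 (diagonal).
  r[X_1,X_2] = 7.8333 / (2.8868 · 3.304) = 7.8333 / 9.5379 = 0.8213
  r[X_1,X_3] = -2 / (2.8868 · 2.0817) = -2 / 6.0093 = -0.3328
  r[X_2,X_2] = 1 (diagonal).
  r[X_2,X_3] = -0.5 / (3.304 · 2.0817) = -0.5 / 6.8779 = -0.0727
  r[X_3,X_3] = 1 (diagonal).

R is symmetric with unit diagonal. Assembling:

R = [[1, 0.8213, -0.3328],
 [0.8213, 1, -0.0727],
 [-0.3328, -0.0727, 1]]


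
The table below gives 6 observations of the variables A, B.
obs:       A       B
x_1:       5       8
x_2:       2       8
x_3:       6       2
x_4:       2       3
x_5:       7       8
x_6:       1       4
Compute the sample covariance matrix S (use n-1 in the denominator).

Step 1 — column means:
  mean(A) = (5 + 2 + 6 + 2 + 7 + 1) / 6 = 23/6 = 3.8333
  mean(B) = (8 + 8 + 2 + 3 + 8 + 4) / 6 = 33/6 = 5.5

Step 2 — sample covariance S[i,j] = (1/(n-1)) · Σ_k (x_{k,i} - mean_i) · (x_{k,j} - mean_j), with n-1 = 5.
  S[A,A] = ((1.1667)·(1.1667) + (-1.8333)·(-1.8333) + (2.1667)·(2.1667) + (-1.8333)·(-1.8333) + (3.1667)·(3.1667) + (-2.8333)·(-2.8333)) / 5 = 30.8333/5 = 6.1667
  S[A,B] = ((1.1667)·(2.5) + (-1.8333)·(2.5) + (2.1667)·(-3.5) + (-1.8333)·(-2.5) + (3.1667)·(2.5) + (-2.8333)·(-1.5)) / 5 = 7.5/5 = 1.5
  S[B,B] = ((2.5)·(2.5) + (2.5)·(2.5) + (-3.5)·(-3.5) + (-2.5)·(-2.5) + (2.5)·(2.5) + (-1.5)·(-1.5)) / 5 = 39.5/5 = 7.9

S is symmetric (S[j,i] = S[i,j]). Assembling:

S = [[6.1667, 1.5],
 [1.5, 7.9]]


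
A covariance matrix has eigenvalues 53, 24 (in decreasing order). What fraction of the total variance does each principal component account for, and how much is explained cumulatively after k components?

Step 1 — total variance = trace(Sigma) = Σ λ_i = 53 + 24 = 77.

Step 2 — fraction explained by component i = λ_i / Σ λ:
  PC1: 53/77 = 0.6883
  PC2: 24/77 = 0.3117

Step 3 — cumulative fraction after k components = (λ_1 + ... + λ_k) / Σ λ:
  k = 1: 53/77 = 0.6883
  k = 2: (53 + 24)/77 = 77/77 = 1

Summary (fraction, with percent):

explained: PC1 0.6883 (68.83%), PC2 0.3117 (31.17%);  cumulative: 0.6883, 1


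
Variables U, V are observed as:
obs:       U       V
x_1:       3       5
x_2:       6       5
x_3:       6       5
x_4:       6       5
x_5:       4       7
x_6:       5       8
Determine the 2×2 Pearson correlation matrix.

Step 1 — column means:
  mean(U) = (3 + 6 + 6 + 6 + 4 + 5) / 6 = 30/6 = 5
  mean(V) = (5 + 5 + 5 + 5 + 7 + 8) / 6 = 35/6 = 5.8333

Step 2 — sample variances and covariances s[i,j] = (1/(n-1)) · Σ_k (x_{k,i} - mean_i) · (x_{k,j} - mean_j), with n-1 = 5:
  s[U,U] = ((-2)·(-2) + (1)·(1) + (1)·(1) + (1)·(1) + (-1)·(-1) + (0)·(0)) / 5 = 8/5 = 1.6
  s[U,V] = ((-2)·(-0.8333) + (1)·(-0.8333) + (1)·(-0.8333) + (1)·(-0.8333) + (-1)·(1.1667) + (0)·(2.1667)) / 5 = -2/5 = -0.4
  s[V,V] = ((-0.8333)·(-0.8333) + (-0.8333)·(-0.8333) + (-0.8333)·(-0.8333) + (-0.8333)·(-0.8333) + (1.1667)·(1.1667) + (2.1667)·(2.1667)) / 5 = 8.8333/5 = 1.7667
  Sample standard deviations s_i = √(s[i,i]):
  s(U) = √(1.6) = 1.2649
  s(V) = √(1.7667) = 1.3292

Step 3 — r_{ij} = s_{ij} / (s_i · s_j):
  r[U,U] = 1 (diagonal).
  r[U,V] = -0.4 / (1.2649 · 1.3292) = -0.4 / 1.6813 = -0.2379
  r[V,V] = 1 (diagonal).

R is symmetric with unit diagonal. Assembling:

R = [[1, -0.2379],
 [-0.2379, 1]]


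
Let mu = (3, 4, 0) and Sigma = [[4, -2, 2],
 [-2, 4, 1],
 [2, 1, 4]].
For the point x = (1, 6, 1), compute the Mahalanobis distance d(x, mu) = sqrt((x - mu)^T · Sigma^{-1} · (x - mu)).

Step 1 — centre the observation: (x - mu) = (-2, 2, 1).

Step 2 — invert Sigma (cofactor / det for 3×3, or solve directly):
  Sigma^{-1} = [[0.75, 0.5, -0.5],
 [0.5, 0.6, -0.4],
 [-0.5, -0.4, 0.6]].

Step 3 — form the quadratic (x - mu)^T · Sigma^{-1} · (x - mu):
  Sigma^{-1} · (x - mu) = (-1, -0.2, 0.8).
  (x - mu)^T · [Sigma^{-1} · (x - mu)] = (-2)·(-1) + (2)·(-0.2) + (1)·(0.8) = 2.4.

Step 4 — take square root: d = √(2.4) ≈ 1.5492.

d(x, mu) = √(2.4) ≈ 1.5492


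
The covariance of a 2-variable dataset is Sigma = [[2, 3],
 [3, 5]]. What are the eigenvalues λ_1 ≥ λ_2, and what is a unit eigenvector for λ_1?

Step 1 — characteristic polynomial of 2×2 Sigma:
  det(Sigma - λI) = λ² - trace · λ + det = 0.
  trace = 2 + 5 = 7, det = 2·5 - (3)² = 1.
Step 2 — discriminant:
  Δ = trace² - 4·det = 49 - 4 = 45.
Step 3 — eigenvalues:
  λ = (trace ± √Δ)/2 = (7 ± 6.7082)/2,
  λ_1 = 6.8541,  λ_2 = 0.1459.

Step 4 — unit eigenvector for λ_1: solve (Sigma - λ_1 I)v = 0. First row:
  (2 - 6.8541)·v_x + (3)·v_y = 0, i.e. (-4.8541)·v_x + (3)·v_y = 0,
  so v ∝ (b, λ_1 - a) = (3, 4.8541) = u.
  ||u|| = √((3)² + (4.8541)²) = √(32.5623) ≈ 5.7063,
  v_1 = u/||u|| ≈ (0.5257, 0.8507) (||v_1|| = 1).

λ_1 = 6.8541,  λ_2 = 0.1459;  v_1 ≈ (0.5257, 0.8507)


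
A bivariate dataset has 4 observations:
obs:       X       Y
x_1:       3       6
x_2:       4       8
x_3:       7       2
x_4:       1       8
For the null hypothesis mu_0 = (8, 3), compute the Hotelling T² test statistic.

Step 1 — sample mean vector:
  mean(X) = (3 + 4 + 7 + 1) / 4 = 15/4 = 3.75
  mean(Y) = (6 + 8 + 2 + 8) / 4 = 24/4 = 6
  x̄ = (3.75, 6),  deviation x̄ - mu_0 = (3.75, 6) - (8, 3) = (-4.25, 3).

Step 2 — sample covariance matrix, S[i,j] = (1/(n-1)) · Σ_k (x_{k,i} - mean_i) · (x_{k,j} - mean_j), divisor n-1 = 3:
  S[X,X] = ((-0.75)·(-0.75) + (0.25)·(0.25) + (3.25)·(3.25) + (-2.75)·(-2.75)) / 3 = 18.75/3 = 6.25
  S[X,Y] = ((-0.75)·(0) + (0.25)·(2) + (3.25)·(-4) + (-2.75)·(2)) / 3 = -18/3 = -6
  S[Y,Y] = ((0)·(0) + (2)·(2) + (-4)·(-4) + (2)·(2)) / 3 = 24/3 = 8
  S = [[6.25, -6],
 [-6, 8]].

Step 3 — invert S. det(S) = 6.25·8 - (-6)² = 14.
  S^{-1} = (1/det) · [[d, -b], [-b, a]] = [[0.5714, 0.4286],
 [0.4286, 0.4464]].

Step 4 — quadratic form (x̄ - mu_0)^T · S^{-1} · (x̄ - mu_0):
  S^{-1} · (x̄ - mu_0) = (-1.1429, -0.4821),
  (x̄ - mu_0)^T · [...] = (-4.25)·(-1.1429) + (3)·(-0.4821) = 3.4107.

Step 5 — scale by n: T² = 4 · 3.4107 = 13.6429.

T² ≈ 13.6429
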